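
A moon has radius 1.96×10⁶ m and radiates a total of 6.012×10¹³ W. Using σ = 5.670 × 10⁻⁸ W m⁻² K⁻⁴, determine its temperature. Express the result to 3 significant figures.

Surface area A = 4πR² = 4π(1.96×10⁶ m)² = 4.82750×10¹³ m².
P = σAT⁴ ⇒ T = (P/(σA))^(1/4) = (6.012×10¹³/(5.670×10⁻⁸×4.82750×10¹³))^(1/4) = 68.5 K.

T ≈ 68.5 K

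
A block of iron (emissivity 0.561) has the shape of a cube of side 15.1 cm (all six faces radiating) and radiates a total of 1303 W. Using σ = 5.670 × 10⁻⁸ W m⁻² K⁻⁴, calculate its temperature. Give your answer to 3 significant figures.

T ≈ 740 K

Area A = 6s² = 6×(0.151 m)² = 0.136806 m².
P = εσAT⁴ ⇒ T = (P/(εσA))^(1/4) = (1303/(0.561×5.670×10⁻⁸×0.136806))^(1/4) = 740 K.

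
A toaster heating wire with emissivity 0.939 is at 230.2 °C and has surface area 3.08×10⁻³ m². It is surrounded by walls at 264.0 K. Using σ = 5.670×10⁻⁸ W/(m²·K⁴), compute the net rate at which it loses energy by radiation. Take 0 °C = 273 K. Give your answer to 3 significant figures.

Net loss ≈ 9.72 W

T = 230.2 °C + 273 = 503.2 K.
Area A = 3.08×10⁻³ m².
Net radiated power P_net = εσA(T⁴ − T₀⁴) = 0.939×5.670×10⁻⁸×3.08×10⁻³×(503.2⁴ − 264.0⁴).
T⁴ − T₀⁴ = 6.41154×10¹⁰ − 4.85753×10⁹ = 5.92579×10¹⁰ K⁴, so P_net = 9.72 W.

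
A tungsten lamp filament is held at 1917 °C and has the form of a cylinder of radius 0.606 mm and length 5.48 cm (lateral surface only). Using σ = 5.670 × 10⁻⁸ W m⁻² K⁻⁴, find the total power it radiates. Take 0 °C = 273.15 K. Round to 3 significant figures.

P ≈ 272 W

T = 1917 °C + 273.15 = 2190.15 K.
Lateral area A = 2πrL = 2π×6.06×10⁻⁴×0.0548 = 2.08657×10⁻⁴ m².
P = σAT⁴ = 5.670×10⁻⁸ × 2.08657×10⁻⁴ × (2190.15)⁴ = 272 W.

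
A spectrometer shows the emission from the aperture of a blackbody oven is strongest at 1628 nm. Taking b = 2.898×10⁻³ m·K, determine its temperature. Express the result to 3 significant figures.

T ≈ 1.78×10³ K

Wien's law gives T = b/λ_max = (2.898×10⁻³ m·K)/(1.628×10⁻⁶ m) = 1.78×10³ K.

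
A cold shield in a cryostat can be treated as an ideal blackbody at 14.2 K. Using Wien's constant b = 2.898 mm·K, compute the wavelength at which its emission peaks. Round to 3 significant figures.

λ_max ≈ 2.04×10⁻⁴ m

Wien's displacement law: λ_max = b/T = (2.898×10⁻³ m·K)/(14.2 K) = 2.041×10⁻⁴ m.
That is 2.04×10⁻⁴ m, in the infrared range.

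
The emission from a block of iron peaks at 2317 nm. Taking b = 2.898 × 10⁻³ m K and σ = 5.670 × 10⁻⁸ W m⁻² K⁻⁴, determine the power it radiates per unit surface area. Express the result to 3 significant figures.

I ≈ 1.39×10⁵ W/m²

Wien's law: T = b/λ_max = 2.898×10⁻³/2.317×10⁻⁶ = 1250.76 K.
Then I = σT⁴ = 5.670×10⁻⁸×(1250.76)⁴ = 1.39×10⁵ W/m².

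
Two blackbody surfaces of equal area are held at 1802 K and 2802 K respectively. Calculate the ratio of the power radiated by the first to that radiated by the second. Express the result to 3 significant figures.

With equal areas, P₁/P₂ = (T₁/T₂)⁴ = (1802/2802)⁴ = 0.171.

P₁/P₂ ≈ 0.171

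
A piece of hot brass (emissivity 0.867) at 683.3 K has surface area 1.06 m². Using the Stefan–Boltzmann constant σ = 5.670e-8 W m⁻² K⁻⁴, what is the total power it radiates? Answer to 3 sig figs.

Area A = 1.06 m².
P = εσAT⁴ = 0.867 × 5.670×10⁻⁸ × 1.06 × (683.3)⁴ = 1.14×10⁴ W.

P ≈ 1.14×10⁴ W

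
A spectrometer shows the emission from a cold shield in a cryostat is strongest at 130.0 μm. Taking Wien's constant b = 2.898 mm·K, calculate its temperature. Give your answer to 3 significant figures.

Wien's law gives T = b/λ_max = (2.898×10⁻³ m·K)/(1.300×10⁻⁴ m) = 22.3 K.

T ≈ 22.3 K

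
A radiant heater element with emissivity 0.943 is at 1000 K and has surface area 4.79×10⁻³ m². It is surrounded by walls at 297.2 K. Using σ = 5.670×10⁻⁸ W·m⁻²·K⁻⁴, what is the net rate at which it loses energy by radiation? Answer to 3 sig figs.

Net loss ≈ 254 W

Area A = 4.79×10⁻³ m².
Net radiated power P_net = εσA(T⁴ − T₀⁴) = 0.943×5.670×10⁻⁸×4.79×10⁻³×(1000⁴ − 297.2⁴).
T⁴ − T₀⁴ = 1.00000×10¹² − 7.80181×10⁹ = 9.92198×10¹¹ K⁴, so P_net = 254 W.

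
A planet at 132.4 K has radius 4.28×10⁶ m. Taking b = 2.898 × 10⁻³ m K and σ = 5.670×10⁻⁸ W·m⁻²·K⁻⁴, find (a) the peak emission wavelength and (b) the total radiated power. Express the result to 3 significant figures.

λ_max ≈ 21.9 μm; P ≈ 4.01×10¹⁵ W

(a) λ_max = b/T = 2.898×10⁻³/132.4 = 2.189×10⁻⁵ m = 21.9 μm.
Surface area A = 4πR² = 4π(4.28×10⁶ m)² = 2.30196×10¹⁴ m².
(b) P = σAT⁴ = 5.670×10⁻⁸×2.30196×10¹⁴×(132.4)⁴ = 4.01×10¹⁵ W.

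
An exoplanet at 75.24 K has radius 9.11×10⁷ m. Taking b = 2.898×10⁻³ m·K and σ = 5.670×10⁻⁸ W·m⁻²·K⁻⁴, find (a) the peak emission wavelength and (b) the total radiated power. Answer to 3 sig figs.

(a) λ_max = b/T = 2.898×10⁻³/75.24 = 3.852×10⁻⁵ m = 38.5 μm.
Surface area A = 4πR² = 4π(9.11×10⁷ m)² = 1.04291×10¹⁷ m².
(b) P = σAT⁴ = 5.670×10⁻⁸×1.04291×10¹⁷×(75.24)⁴ = 1.90×10¹⁷ W.

λ_max ≈ 38.5 μm; P ≈ 1.90×10¹⁷ W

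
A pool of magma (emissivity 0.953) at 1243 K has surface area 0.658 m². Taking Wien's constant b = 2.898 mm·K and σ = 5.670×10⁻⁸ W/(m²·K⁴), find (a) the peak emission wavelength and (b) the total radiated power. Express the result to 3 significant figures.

(a) λ_max = b/T = 2.898×10⁻³/1243 = 2.331×10⁻⁶ m = 2.33×10³ nm.
Area A = 0.658 m².
(b) P = εσAT⁴ = 0.953×5.670×10⁻⁸×0.658×(1243)⁴ = 8.49×10⁴ W.

λ_max ≈ 2.33×10³ nm; P ≈ 8.49×10⁴ W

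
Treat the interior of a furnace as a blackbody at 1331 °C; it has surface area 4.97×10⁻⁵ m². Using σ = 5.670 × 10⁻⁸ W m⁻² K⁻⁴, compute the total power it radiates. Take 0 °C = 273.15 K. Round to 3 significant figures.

T = 1331 °C + 273.15 = 1604.15 K.
Area A = 4.97×10⁻⁵ m².
P = σAT⁴ = 5.670×10⁻⁸ × 4.97×10⁻⁵ × (1604.15)⁴ = 18.7 W.

P ≈ 18.7 W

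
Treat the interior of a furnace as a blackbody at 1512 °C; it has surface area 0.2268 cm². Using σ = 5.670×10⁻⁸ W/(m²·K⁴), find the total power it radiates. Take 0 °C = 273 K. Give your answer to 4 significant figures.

P ≈ 13.06 W

T = 1512 °C + 273 = 1785 K.
Area A = 0.2268 cm² = 2.268×10⁻⁵ m².
P = σAT⁴ = 5.670×10⁻⁸ × 2.268×10⁻⁵ × (1785)⁴ = 13.06 W.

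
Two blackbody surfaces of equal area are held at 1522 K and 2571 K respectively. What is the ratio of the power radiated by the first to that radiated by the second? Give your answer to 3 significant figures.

P₁/P₂ ≈ 0.123

With equal areas, P₁/P₂ = (T₁/T₂)⁴ = (1522/2571)⁴ = 0.123.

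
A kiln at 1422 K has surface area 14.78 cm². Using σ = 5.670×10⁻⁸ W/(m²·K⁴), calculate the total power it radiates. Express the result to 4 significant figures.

P ≈ 342.7 W

Area A = 14.78 cm² = 1.478×10⁻³ m².
P = σAT⁴ = 5.670×10⁻⁸ × 1.478×10⁻³ × (1422)⁴ = 342.7 W.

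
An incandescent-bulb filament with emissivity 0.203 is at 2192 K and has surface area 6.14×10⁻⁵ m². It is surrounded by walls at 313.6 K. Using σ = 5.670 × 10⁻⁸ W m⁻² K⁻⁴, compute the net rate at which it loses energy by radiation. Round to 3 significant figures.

Area A = 6.14×10⁻⁵ m².
Net radiated power P_net = εσA(T⁴ − T₀⁴) = 0.203×5.670×10⁻⁸×6.14×10⁻⁵×(2192⁴ − 313.6⁴).
T⁴ − T₀⁴ = 2.30867×10¹³ − 9.67173×10⁹ = 2.30770×10¹³ K⁴, so P_net = 16.3 W.

Net loss ≈ 16.3 W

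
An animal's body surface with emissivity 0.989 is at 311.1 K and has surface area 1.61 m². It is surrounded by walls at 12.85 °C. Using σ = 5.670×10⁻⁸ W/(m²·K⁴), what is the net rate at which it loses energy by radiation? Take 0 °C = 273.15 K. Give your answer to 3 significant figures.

Surroundings: T = 12.85 °C + 273.15 = 286.00 K.
Area A = 1.61 m².
Net radiated power P_net = εσA(T⁴ − T₀⁴) = 0.989×5.670×10⁻⁸×1.61×(311.1⁴ − 286.00⁴).
T⁴ − T₀⁴ = 9.36699×10⁹ − 6.69059×10⁹ = 2.67640×10⁹ K⁴, so P_net = 242 W.

Net loss ≈ 242 W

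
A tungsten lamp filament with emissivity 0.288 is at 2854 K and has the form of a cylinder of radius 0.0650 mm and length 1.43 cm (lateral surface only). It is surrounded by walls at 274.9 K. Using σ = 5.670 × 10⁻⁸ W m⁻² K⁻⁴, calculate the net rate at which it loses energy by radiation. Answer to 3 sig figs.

Net loss ≈ 6.33 W

Lateral area A = 2πrL = 2π×6.50×10⁻⁵×0.0143 = 5.84022×10⁻⁶ m².
Net radiated power P_net = εσA(T⁴ − T₀⁴) = 0.288×5.670×10⁻⁸×5.84022×10⁻⁶×(2854⁴ − 274.9⁴).
T⁴ − T₀⁴ = 6.63462×10¹³ − 5.71083×10⁹ = 6.63405×10¹³ K⁴, so P_net = 6.33 W.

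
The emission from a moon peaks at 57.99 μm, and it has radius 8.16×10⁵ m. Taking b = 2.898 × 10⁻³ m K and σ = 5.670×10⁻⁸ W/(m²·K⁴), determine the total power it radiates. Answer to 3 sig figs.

P ≈ 2.96×10¹² W

Wien's law: T = b/λ_max = 2.898×10⁻³/5.799×10⁻⁵ = 49.9741 K.
Surface area A = 4πR² = 4π(8.16×10⁵ m)² = 8.36739×10¹² m².
Then P = σAT⁴ = 5.670×10⁻⁸×8.36739×10¹²×(49.9741)⁴ = 2.96×10¹² W.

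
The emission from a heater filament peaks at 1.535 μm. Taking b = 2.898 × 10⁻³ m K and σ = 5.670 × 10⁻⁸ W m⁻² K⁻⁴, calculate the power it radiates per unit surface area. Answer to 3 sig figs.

I ≈ 7.20×10⁵ W/m²

Wien's law: T = b/λ_max = 2.898×10⁻³/1.535×10⁻⁶ = 1887.95 K.
Then I = σT⁴ = 5.670×10⁻⁸×(1887.95)⁴ = 7.20×10⁵ W/m².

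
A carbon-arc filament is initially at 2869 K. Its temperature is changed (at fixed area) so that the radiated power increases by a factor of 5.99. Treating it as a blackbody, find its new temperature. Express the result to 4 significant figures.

P ∝ T⁴, so T₂/T₁ = (P₂/P₁)^(1/4) = (5.99)^(1/4) = 1.56443.
T₂ = 2869 × 1.56443 = 4488 K.

T₂ ≈ 4488 K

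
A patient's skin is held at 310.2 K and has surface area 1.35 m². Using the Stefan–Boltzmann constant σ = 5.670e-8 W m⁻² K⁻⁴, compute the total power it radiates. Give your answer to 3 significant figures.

Area A = 1.35 m².
P = σAT⁴ = 5.670×10⁻⁸ × 1.35 × (310.2)⁴ = 709 W.

P ≈ 709 W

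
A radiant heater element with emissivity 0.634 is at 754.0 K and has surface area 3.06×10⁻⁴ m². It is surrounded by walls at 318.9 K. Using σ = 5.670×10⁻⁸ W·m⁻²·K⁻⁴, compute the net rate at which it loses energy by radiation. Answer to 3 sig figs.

Net loss ≈ 3.44 W

Area A = 3.06×10⁻⁴ m².
Net radiated power P_net = εσA(T⁴ − T₀⁴) = 0.634×5.670×10⁻⁸×3.06×10⁻⁴×(754.0⁴ − 318.9⁴).
T⁴ − T₀⁴ = 3.23210×10¹¹ − 1.03423×10¹⁰ = 3.12868×10¹¹ K⁴, so P_net = 3.44 W.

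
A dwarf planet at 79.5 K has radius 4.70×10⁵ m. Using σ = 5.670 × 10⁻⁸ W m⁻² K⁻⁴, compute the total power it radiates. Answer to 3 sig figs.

P ≈ 6.29×10¹² W

Surface area A = 4πR² = 4π(4.70×10⁵ m)² = 2.77591×10¹² m².
P = σAT⁴ = 5.670×10⁻⁸ × 2.77591×10¹² × (79.5)⁴ = 6.29×10¹² W.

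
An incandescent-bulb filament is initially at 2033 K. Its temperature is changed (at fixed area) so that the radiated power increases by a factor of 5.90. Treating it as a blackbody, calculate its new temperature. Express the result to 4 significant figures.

T₂ ≈ 3168 K

P ∝ T⁴, so T₂/T₁ = (P₂/P₁)^(1/4) = (5.90)^(1/4) = 1.55852.
T₂ = 2033 × 1.55852 = 3168 K.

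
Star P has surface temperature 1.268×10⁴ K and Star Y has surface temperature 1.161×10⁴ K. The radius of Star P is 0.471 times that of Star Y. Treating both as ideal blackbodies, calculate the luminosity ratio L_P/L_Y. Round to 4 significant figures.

L_P/L_Y ≈ 0.3156

L ∝ R²T⁴, so L_P/L_Y = (R_P/R_Y)²(T_P/T_Y)⁴ = (0.471)² × (1.268×10⁴/1.161×10⁴)⁴ = 0.221841 × 1.42281 = 0.3156.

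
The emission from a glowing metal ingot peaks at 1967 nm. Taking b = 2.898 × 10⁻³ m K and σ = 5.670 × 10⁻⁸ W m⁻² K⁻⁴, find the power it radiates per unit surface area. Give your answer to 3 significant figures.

I ≈ 2.67×10⁵ W/m²

Wien's law: T = b/λ_max = 2.898×10⁻³/1.967×10⁻⁶ = 1473.31 K.
Then I = σT⁴ = 5.670×10⁻⁸×(1473.31)⁴ = 2.67×10⁵ W/m².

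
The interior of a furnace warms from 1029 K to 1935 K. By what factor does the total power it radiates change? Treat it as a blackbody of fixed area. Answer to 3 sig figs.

P ∝ T⁴, so P₂/P₁ = (T₂/T₁)⁴ = (1935/1029)⁴ = (1.88047)⁴ = 12.5.

P₂/P₁ ≈ 12.5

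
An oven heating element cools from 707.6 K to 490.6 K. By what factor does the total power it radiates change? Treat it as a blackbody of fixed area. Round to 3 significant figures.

P ∝ T⁴, so P₂/P₁ = (T₂/T₁)⁴ = (490.6/707.6)⁴ = (0.693330)⁴ = 0.231.

P₂/P₁ ≈ 0.231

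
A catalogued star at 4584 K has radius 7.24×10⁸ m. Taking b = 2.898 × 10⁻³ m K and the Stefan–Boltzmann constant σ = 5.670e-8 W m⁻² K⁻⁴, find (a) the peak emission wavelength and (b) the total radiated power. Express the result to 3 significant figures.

λ_max ≈ 632 nm; P ≈ 1.65×10²⁶ W

(a) λ_max = b/T = 2.898×10⁻³/4584 = 6.322×10⁻⁷ m = 632 nm.
Surface area A = 4πR² = 4π(7.24×10⁸ m)² = 6.58699×10¹⁸ m².
(b) P = σAT⁴ = 5.670×10⁻⁸×6.58699×10¹⁸×(4584)⁴ = 1.65×10²⁶ W.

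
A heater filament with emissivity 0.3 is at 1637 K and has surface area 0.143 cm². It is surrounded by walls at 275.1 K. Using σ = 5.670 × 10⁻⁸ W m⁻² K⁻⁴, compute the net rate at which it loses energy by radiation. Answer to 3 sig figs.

Area A = 0.143 cm² = 1.43×10⁻⁵ m².
Net radiated power P_net = εσA(T⁴ − T₀⁴) = 0.3×5.670×10⁻⁸×1.43×10⁻⁵×(1637⁴ − 275.1⁴).
T⁴ − T₀⁴ = 7.18116×10¹² − 5.72746×10⁹ = 7.17543×10¹² K⁴, so P_net = 1.75 W.

Net loss ≈ 1.75 W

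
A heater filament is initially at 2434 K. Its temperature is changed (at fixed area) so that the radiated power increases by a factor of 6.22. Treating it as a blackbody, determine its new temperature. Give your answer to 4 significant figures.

P ∝ T⁴, so T₂/T₁ = (P₂/P₁)^(1/4) = (6.22)^(1/4) = 1.57924.
T₂ = 2434 × 1.57924 = 3844 K.

T₂ ≈ 3844 K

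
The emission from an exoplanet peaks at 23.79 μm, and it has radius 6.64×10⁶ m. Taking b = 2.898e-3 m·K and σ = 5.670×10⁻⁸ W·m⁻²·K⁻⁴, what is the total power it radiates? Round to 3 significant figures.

Wien's law: T = b/λ_max = 2.898×10⁻³/2.379×10⁻⁵ = 121.816 K.
Surface area A = 4πR² = 4π(6.64×10⁶ m)² = 5.54046×10¹⁴ m².
Then P = σAT⁴ = 5.670×10⁻⁸×5.54046×10¹⁴×(121.816)⁴ = 6.92×10¹⁵ W.

P ≈ 6.92×10¹⁵ W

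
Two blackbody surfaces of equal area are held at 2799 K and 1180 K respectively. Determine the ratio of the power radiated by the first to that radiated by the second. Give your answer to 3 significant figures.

P₁/P₂ ≈ 31.7

With equal areas, P₁/P₂ = (T₁/T₂)⁴ = (2799/1180)⁴ = 31.7.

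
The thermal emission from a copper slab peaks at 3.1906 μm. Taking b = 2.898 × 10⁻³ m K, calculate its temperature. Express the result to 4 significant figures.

T ≈ 908.3 K

Wien's law gives T = b/λ_max = (2.898×10⁻³ m·K)/(3.1906×10⁻⁶ m) = 908.3 K.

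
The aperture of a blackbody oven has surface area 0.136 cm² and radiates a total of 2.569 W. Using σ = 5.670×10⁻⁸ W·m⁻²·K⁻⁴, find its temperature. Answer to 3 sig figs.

Area A = 0.136 cm² = 1.36×10⁻⁵ m².
P = σAT⁴ ⇒ T = (P/(σA))^(1/4) = (2.569/(5.670×10⁻⁸×1.36×10⁻⁵))^(1/4) = 1.35×10³ K.

T ≈ 1.35×10³ K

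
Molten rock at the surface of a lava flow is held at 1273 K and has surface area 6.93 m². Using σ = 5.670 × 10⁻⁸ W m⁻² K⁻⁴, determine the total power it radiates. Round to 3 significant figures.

P ≈ 1.03×10⁶ W

Area A = 6.93 m².
P = σAT⁴ = 5.670×10⁻⁸ × 6.93 × (1273)⁴ = 1.03×10⁶ W.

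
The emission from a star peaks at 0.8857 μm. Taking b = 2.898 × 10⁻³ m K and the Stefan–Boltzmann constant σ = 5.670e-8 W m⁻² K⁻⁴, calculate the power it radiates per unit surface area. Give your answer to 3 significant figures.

I ≈ 6.50×10⁶ W/m²

Wien's law: T = b/λ_max = 2.898×10⁻³/8.857×10⁻⁷ = 3271.99 K.
Then I = σT⁴ = 5.670×10⁻⁸×(3271.99)⁴ = 6.50×10⁶ W/m².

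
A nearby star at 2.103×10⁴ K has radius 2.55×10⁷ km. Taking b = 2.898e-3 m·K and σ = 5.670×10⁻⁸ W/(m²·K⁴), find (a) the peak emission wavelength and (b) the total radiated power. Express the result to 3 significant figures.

λ_max ≈ 138 nm; P ≈ 9.06×10³¹ W

(a) λ_max = b/T = 2.898×10⁻³/2.103×10⁴ = 1.378×10⁻⁷ m = 138 nm.
Surface area A = 4πR² = 4π(2.55×10¹⁰ m)² = 8.17128×10²¹ m².
(b) P = σAT⁴ = 5.670×10⁻⁸×8.17128×10²¹×(2.103×10⁴)⁴ = 9.06×10³¹ W.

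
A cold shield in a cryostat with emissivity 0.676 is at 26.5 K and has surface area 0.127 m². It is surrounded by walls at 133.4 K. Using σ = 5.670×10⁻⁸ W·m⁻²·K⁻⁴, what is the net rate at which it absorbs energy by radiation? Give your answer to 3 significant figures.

Net gain ≈ 1.54 W

Area A = 0.127 m².
Net radiated power P_net = εσA(T⁴ − T₀⁴) = 0.676×5.670×10⁻⁸×0.127×(26.5⁴ − 133.4⁴).
T⁴ − T₀⁴ = 4.93155×10⁵ − 3.16682×10⁸ = -3.16189×10⁸ K⁴, so P_net = -1.54 W — negative, meaning a net gain of 1.54 W.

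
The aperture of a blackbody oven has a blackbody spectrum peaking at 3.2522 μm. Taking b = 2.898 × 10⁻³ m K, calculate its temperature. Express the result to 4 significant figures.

T ≈ 891.1 K

Wien's law gives T = b/λ_max = (2.898×10⁻³ m·K)/(3.2522×10⁻⁶ m) = 891.1 K.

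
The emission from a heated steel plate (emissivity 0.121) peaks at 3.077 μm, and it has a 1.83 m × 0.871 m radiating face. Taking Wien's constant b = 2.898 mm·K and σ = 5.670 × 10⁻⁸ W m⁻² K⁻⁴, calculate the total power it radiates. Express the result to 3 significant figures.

Wien's law: T = b/λ_max = 2.898×10⁻³/3.077×10⁻⁶ = 941.826 K.
Area A = 1.83 × 0.871 = 1.59393 m².
Then P = εσAT⁴ = 0.121×5.670×10⁻⁸×1.59393×(941.826)⁴ = 8.60×10³ W.

P ≈ 8.60×10³ W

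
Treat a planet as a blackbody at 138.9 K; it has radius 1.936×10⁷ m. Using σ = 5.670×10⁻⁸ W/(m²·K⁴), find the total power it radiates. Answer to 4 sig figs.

Surface area A = 4πR² = 4π(1.936×10⁷ m)² = 4.71000×10¹⁵ m².
P = σAT⁴ = 5.670×10⁻⁸ × 4.71000×10¹⁵ × (138.9)⁴ = 9.941×10¹⁶ W.

P ≈ 9.941×10¹⁶ W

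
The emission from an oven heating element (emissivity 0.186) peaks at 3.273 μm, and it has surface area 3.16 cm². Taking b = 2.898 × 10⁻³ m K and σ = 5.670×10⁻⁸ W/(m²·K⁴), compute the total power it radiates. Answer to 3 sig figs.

Wien's law: T = b/λ_max = 2.898×10⁻³/3.273×10⁻⁶ = 885.426 K.
Area A = 3.16 cm² = 3.16×10⁻⁴ m².
Then P = εσAT⁴ = 0.186×5.670×10⁻⁸×3.16×10⁻⁴×(885.426)⁴ = 2.05 W.

P ≈ 2.05 W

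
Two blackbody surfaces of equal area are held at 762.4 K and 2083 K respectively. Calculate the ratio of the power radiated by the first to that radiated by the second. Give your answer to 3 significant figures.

P₁/P₂ ≈ 0.0179

With equal areas, P₁/P₂ = (T₁/T₂)⁴ = (762.4/2083)⁴ = 0.0179.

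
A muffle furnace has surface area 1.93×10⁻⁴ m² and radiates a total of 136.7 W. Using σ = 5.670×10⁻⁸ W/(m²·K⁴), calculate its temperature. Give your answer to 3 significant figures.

Area A = 1.93×10⁻⁴ m².
P = σAT⁴ ⇒ T = (P/(σA))^(1/4) = (136.7/(5.670×10⁻⁸×1.93×10⁻⁴))^(1/4) = 1.88×10³ K.

T ≈ 1.88×10³ K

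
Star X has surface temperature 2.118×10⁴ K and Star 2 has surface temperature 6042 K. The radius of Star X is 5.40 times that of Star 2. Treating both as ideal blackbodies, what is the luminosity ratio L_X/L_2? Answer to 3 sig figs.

L ∝ R²T⁴, so L_X/L_2 = (R_X/R_2)²(T_X/T_2)⁴ = (5.40)² × (2.118×10⁴/6042)⁴ = 29.16 × 151.001 = 4.40×10³.

L_X/L_2 ≈ 4.40×10³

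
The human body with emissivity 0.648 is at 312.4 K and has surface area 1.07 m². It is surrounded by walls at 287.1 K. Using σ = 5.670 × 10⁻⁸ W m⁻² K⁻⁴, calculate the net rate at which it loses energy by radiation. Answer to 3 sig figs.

Net loss ≈ 107 W

Area A = 1.07 m².
Net radiated power P_net = εσA(T⁴ − T₀⁴) = 0.648×5.670×10⁻⁸×1.07×(312.4⁴ − 287.1⁴).
T⁴ − T₀⁴ = 9.52454×10⁹ − 6.79411×10⁹ = 2.73043×10⁹ K⁴, so P_net = 107 W.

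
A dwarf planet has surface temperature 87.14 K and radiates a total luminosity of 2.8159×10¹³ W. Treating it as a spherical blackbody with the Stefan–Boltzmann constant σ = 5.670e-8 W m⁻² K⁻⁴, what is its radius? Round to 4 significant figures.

R ≈ 8.279×10⁵ m

L = 4πR²σT⁴ ⇒ R = √(L/(4πσT⁴)).
σT⁴ = 3.26929 W/m², so R = √(2.8159×10¹³/(4π×3.26929)) = 8.279×10⁵ m.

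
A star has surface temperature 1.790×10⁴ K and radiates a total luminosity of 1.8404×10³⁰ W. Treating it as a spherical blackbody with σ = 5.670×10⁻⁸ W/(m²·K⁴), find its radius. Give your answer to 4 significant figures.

R ≈ 5.016×10⁹ m

L = 4πR²σT⁴ ⇒ R = √(L/(4πσT⁴)).
σT⁴ = 5.82097×10⁹ W/m², so R = √(1.8404×10³⁰/(4π×5.82097×10⁹)) = 5.016×10⁹ m.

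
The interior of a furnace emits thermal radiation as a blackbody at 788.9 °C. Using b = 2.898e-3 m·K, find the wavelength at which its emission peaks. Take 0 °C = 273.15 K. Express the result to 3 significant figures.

T = 788.9 °C + 273.15 = 1062.05 K.
Wien's displacement law: λ_max = b/T = (2.898×10⁻³ m·K)/(1062.05 K) = 2.729×10⁻⁶ m.
That is 2.73 μm, in the infrared range.

λ_max ≈ 2.73 μm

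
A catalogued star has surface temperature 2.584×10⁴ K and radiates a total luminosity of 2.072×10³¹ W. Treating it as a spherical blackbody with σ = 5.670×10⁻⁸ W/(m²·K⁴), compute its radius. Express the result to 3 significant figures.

R ≈ 8.08×10⁹ m

L = 4πR²σT⁴ ⇒ R = √(L/(4πσT⁴)).
σT⁴ = 2.52786×10¹⁰ W/m², so R = √(2.072×10³¹/(4π×2.52786×10¹⁰)) = 8.08×10⁹ m.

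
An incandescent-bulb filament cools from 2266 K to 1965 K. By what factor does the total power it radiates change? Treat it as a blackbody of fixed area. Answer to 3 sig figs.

P₂/P₁ ≈ 0.565

P ∝ T⁴, so P₂/P₁ = (T₂/T₁)⁴ = (1965/2266)⁴ = (0.867167)⁴ = 0.565.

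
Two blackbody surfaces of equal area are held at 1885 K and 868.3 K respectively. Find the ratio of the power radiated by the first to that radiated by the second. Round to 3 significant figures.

P₁/P₂ ≈ 22.2

With equal areas, P₁/P₂ = (T₁/T₂)⁴ = (1885/868.3)⁴ = 22.2.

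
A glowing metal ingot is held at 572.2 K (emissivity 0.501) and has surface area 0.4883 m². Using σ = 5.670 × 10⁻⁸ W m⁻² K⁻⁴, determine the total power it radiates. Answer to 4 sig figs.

P ≈ 1487 W

Area A = 0.4883 m².
P = εσAT⁴ = 0.501 × 5.670×10⁻⁸ × 0.4883 × (572.2)⁴ = 1487 W.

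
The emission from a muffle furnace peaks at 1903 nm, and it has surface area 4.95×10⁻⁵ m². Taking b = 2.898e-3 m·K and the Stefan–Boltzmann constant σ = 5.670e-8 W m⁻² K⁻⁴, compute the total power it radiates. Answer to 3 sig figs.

P ≈ 15.1 W

Wien's law: T = b/λ_max = 2.898×10⁻³/1.903×10⁻⁶ = 1522.86 K.
Area A = 4.95×10⁻⁵ m².
Then P = σAT⁴ = 5.670×10⁻⁸×4.95×10⁻⁵×(1522.86)⁴ = 15.1 W.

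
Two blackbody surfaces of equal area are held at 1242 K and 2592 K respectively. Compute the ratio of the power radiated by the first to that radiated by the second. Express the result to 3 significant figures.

P₁/P₂ ≈ 0.0527

With equal areas, P₁/P₂ = (T₁/T₂)⁴ = (1242/2592)⁴ = 0.0527.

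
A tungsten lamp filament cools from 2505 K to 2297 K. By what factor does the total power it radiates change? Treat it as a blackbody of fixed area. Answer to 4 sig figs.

P ∝ T⁴, so P₂/P₁ = (T₂/T₁)⁴ = (2297/2505)⁴ = (0.916966)⁴ = 0.7070.

P₂/P₁ ≈ 0.7070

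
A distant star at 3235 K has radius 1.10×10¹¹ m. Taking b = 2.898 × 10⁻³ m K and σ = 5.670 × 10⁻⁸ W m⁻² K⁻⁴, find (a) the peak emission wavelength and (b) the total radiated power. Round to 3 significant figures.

λ_max ≈ 896 nm; P ≈ 9.44×10²⁹ W

(a) λ_max = b/T = 2.898×10⁻³/3235 = 8.958×10⁻⁷ m = 896 nm.
Surface area A = 4πR² = 4π(1.10×10¹¹ m)² = 1.52053×10²³ m².
(b) P = σAT⁴ = 5.670×10⁻⁸×1.52053×10²³×(3235)⁴ = 9.44×10²⁹ W.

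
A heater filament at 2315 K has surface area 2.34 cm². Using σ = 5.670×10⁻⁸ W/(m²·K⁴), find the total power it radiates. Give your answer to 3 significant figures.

P ≈ 381 W

Area A = 2.34 cm² = 2.34×10⁻⁴ m².
P = σAT⁴ = 5.670×10⁻⁸ × 2.34×10⁻⁴ × (2315)⁴ = 381 W.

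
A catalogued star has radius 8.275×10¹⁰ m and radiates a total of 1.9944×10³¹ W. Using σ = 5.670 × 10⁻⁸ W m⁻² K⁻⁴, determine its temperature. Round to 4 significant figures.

T ≈ 7996 K

Surface area A = 4πR² = 4π(8.275×10¹⁰ m)² = 8.60490×10²² m².
P = σAT⁴ ⇒ T = (P/(σA))^(1/4) = (1.9944×10³¹/(5.670×10⁻⁸×8.60490×10²²))^(1/4) = 7996 K.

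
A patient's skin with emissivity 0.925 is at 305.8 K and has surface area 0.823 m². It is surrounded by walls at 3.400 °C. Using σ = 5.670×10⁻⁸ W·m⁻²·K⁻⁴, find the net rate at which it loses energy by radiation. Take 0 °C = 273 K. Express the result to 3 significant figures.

Net loss ≈ 126 W

Surroundings: T = 3.400 °C + 273 = 276.400 K.
Area A = 0.823 m².
Net radiated power P_net = εσA(T⁴ − T₀⁴) = 0.925×5.670×10⁻⁸×0.823×(305.8⁴ − 276.400⁴).
T⁴ − T₀⁴ = 8.74480×10⁹ − 5.83650×10⁹ = 2.90830×10⁹ K⁴, so P_net = 126 W.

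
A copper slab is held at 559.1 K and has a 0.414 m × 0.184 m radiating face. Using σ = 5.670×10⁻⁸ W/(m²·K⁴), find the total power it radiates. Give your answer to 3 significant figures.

P ≈ 422 W

Area A = 0.414 × 0.184 = 0.076176 m².
P = σAT⁴ = 5.670×10⁻⁸ × 0.076176 × (559.1)⁴ = 422 W.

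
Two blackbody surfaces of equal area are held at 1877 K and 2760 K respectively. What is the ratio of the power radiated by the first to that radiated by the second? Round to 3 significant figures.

With equal areas, P₁/P₂ = (T₁/T₂)⁴ = (1877/2760)⁴ = 0.214.

P₁/P₂ ≈ 0.214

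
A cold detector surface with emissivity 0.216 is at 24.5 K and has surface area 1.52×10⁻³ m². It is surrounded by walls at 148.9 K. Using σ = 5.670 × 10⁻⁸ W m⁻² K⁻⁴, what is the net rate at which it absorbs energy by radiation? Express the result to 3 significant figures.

Net gain ≈ 9.14×10⁻³ W

Area A = 1.52×10⁻³ m².
Net radiated power P_net = εσA(T⁴ − T₀⁴) = 0.216×5.670×10⁻⁸×1.52×10⁻³×(24.5⁴ − 148.9⁴).
T⁴ − T₀⁴ = 3.60300×10⁵ − 4.91563×10⁸ = -4.91203×10⁸ K⁴, so P_net = -9.14×10⁻³ W — negative, meaning a net gain of 9.14×10⁻³ W.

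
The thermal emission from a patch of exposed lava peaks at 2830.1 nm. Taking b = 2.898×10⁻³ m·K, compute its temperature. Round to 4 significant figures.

Wien's law gives T = b/λ_max = (2.898×10⁻³ m·K)/(2.8301×10⁻⁶ m) = 1024 K.

T ≈ 1024 K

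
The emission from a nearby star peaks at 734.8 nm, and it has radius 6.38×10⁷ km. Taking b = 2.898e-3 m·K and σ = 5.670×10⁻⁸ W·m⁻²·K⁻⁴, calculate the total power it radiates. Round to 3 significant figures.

P ≈ 7.02×10²⁹ W

Wien's law: T = b/λ_max = 2.898×10⁻³/7.348×10⁻⁷ = 3943.93 K.
Surface area A = 4πR² = 4π(6.38×10¹⁰ m)² = 5.11507×10²² m².
Then P = σAT⁴ = 5.670×10⁻⁸×5.11507×10²²×(3943.93)⁴ = 7.02×10²⁹ W.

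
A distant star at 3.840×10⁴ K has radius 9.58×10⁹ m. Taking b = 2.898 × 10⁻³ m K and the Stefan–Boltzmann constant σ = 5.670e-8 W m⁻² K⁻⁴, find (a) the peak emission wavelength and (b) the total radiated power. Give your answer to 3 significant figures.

λ_max ≈ 75.5 nm; P ≈ 1.42×10³² W

(a) λ_max = b/T = 2.898×10⁻³/3.840×10⁴ = 7.547×10⁻⁸ m = 75.5 nm.
Surface area A = 4πR² = 4π(9.58×10⁹ m)² = 1.15330×10²¹ m².
(b) P = σAT⁴ = 5.670×10⁻⁸×1.15330×10²¹×(3.840×10⁴)⁴ = 1.42×10³² W.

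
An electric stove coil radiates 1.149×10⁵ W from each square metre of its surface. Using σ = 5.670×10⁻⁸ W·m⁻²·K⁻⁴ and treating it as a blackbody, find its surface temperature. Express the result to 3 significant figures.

I = σT⁴, so T = (I/σ)^(1/4) = (1.149×10⁵/(5.670×10⁻⁸))^(1/4) = 1.19×10³ K.

T ≈ 1.19×10³ K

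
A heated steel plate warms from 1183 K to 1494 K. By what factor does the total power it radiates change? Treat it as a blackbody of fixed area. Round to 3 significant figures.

P ∝ T⁴, so P₂/P₁ = (T₂/T₁)⁴ = (1494/1183)⁴ = (1.26289)⁴ = 2.54.

P₂/P₁ ≈ 2.54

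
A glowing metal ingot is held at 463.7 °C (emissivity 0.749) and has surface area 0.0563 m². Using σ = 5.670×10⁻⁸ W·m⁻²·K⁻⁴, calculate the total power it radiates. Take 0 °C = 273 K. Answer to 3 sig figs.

T = 463.7 °C + 273 = 736.7 K.
Area A = 0.0563 m².
P = εσAT⁴ = 0.749 × 5.670×10⁻⁸ × 0.0563 × (736.7)⁴ = 704 W.

P ≈ 704 W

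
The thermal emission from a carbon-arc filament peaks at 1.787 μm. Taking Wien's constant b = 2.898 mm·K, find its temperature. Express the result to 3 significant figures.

Wien's law gives T = b/λ_max = (2.898×10⁻³ m·K)/(1.787×10⁻⁶ m) = 1.62×10³ K.

T ≈ 1.62×10³ K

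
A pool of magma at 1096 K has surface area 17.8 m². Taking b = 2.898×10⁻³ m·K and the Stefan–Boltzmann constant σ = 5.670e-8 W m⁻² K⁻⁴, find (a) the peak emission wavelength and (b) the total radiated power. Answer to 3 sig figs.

(a) λ_max = b/T = 2.898×10⁻³/1096 = 2.644×10⁻⁶ m = 2.64×10³ nm.
Area A = 17.8 m².
(b) P = σAT⁴ = 5.670×10⁻⁸×17.8×(1096)⁴ = 1.46×10⁶ W.

λ_max ≈ 2.64×10³ nm; P ≈ 1.46×10⁶ W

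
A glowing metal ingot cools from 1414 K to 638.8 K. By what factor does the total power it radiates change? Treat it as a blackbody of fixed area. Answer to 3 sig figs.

P ∝ T⁴, so P₂/P₁ = (T₂/T₁)⁴ = (638.8/1414)⁴ = (0.451768)⁴ = 0.0417.

P₂/P₁ ≈ 0.0417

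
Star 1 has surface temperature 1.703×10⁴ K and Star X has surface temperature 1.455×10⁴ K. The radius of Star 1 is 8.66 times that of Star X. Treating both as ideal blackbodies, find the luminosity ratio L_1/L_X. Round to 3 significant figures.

L_1/L_X ≈ 141

L ∝ R²T⁴, so L_1/L_X = (R_1/R_X)²(T_1/T_X)⁴ = (8.66)² × (1.703×10⁴/1.455×10⁴)⁴ = 74.9956 × 1.87675 = 141.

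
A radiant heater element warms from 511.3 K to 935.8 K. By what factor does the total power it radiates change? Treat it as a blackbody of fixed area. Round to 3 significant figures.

P₂/P₁ ≈ 11.2

P ∝ T⁴, so P₂/P₁ = (T₂/T₁)⁴ = (935.8/511.3)⁴ = (1.83024)⁴ = 11.2.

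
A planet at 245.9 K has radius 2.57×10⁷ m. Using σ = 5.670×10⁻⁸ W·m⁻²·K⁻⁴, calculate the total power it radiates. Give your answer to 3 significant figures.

Surface area A = 4πR² = 4π(2.57×10⁷ m)² = 8.29996×10¹⁵ m².
P = σAT⁴ = 5.670×10⁻⁸ × 8.29996×10¹⁵ × (245.9)⁴ = 1.72×10¹⁸ W.

P ≈ 1.72×10¹⁸ W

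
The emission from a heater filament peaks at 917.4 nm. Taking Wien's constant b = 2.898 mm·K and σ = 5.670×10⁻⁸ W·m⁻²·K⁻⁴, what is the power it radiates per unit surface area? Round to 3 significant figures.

I ≈ 5.65×10⁶ W/m²

Wien's law: T = b/λ_max = 2.898×10⁻³/9.174×10⁻⁷ = 3158.93 K.
Then I = σT⁴ = 5.670×10⁻⁸×(3158.93)⁴ = 5.65×10⁶ W/m².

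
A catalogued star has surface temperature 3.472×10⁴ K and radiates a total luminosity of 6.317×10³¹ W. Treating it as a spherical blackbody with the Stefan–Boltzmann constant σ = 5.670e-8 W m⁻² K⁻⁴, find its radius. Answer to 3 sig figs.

L = 4πR²σT⁴ ⇒ R = √(L/(4πσT⁴)).
σT⁴ = 8.23952×10¹⁰ W/m², so R = √(6.317×10³¹/(4π×8.23952×10¹⁰)) = 7.81×10⁹ m.

R ≈ 7.81×10⁹ m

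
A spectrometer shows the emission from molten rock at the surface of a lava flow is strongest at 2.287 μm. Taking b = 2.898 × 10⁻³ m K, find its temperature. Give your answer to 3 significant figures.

Wien's law gives T = b/λ_max = (2.898×10⁻³ m·K)/(2.287×10⁻⁶ m) = 1.27×10³ K.

T ≈ 1.27×10³ K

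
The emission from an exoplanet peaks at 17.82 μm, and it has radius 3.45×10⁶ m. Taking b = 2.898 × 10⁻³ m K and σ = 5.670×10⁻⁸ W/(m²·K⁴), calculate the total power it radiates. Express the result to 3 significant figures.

P ≈ 5.93×10¹⁵ W

Wien's law: T = b/λ_max = 2.898×10⁻³/1.782×10⁻⁵ = 162.626 K.
Surface area A = 4πR² = 4π(3.45×10⁶ m)² = 1.49571×10¹⁴ m².
Then P = σAT⁴ = 5.670×10⁻⁸×1.49571×10¹⁴×(162.626)⁴ = 5.93×10¹⁵ W.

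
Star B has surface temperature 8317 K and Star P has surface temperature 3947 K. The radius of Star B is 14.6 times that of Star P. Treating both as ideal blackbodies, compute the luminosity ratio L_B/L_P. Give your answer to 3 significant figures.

L_B/L_P ≈ 4.20×10³

L ∝ R²T⁴, so L_B/L_P = (R_B/R_P)²(T_B/T_P)⁴ = (14.6)² × (8317/3947)⁴ = 213.16 × 19.7151 = 4.20×10³.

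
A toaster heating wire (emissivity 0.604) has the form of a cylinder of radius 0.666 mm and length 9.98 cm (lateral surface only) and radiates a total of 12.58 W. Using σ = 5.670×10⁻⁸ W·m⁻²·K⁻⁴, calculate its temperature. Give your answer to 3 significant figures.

Lateral area A = 2πrL = 2π×6.66×10⁻⁴×0.0998 = 4.17623×10⁻⁴ m².
P = εσAT⁴ ⇒ T = (P/(εσA))^(1/4) = (12.58/(0.604×5.670×10⁻⁸×4.17623×10⁻⁴))^(1/4) = 968 K.

T ≈ 968 K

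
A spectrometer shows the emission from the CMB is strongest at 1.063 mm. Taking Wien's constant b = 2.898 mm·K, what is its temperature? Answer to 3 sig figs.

Wien's law gives T = b/λ_max = (2.898×10⁻³ m·K)/(1.063×10⁻³ m) = 2.73 K.

T ≈ 2.73 K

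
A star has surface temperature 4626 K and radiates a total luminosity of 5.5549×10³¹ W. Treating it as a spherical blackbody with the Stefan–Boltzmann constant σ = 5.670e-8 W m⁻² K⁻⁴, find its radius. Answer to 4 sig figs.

R ≈ 4.126×10¹¹ m

L = 4πR²σT⁴ ⇒ R = √(L/(4πσT⁴)).
σT⁴ = 2.59660×10⁷ W/m², so R = √(5.5549×10³¹/(4π×2.59660×10⁷)) = 4.126×10¹¹ m.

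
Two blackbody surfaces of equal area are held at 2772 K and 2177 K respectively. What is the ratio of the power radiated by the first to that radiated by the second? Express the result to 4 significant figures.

P₁/P₂ ≈ 2.629

With equal areas, P₁/P₂ = (T₁/T₂)⁴ = (2772/2177)⁴ = 2.629.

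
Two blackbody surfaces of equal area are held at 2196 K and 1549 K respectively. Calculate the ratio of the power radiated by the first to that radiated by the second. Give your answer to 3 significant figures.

P₁/P₂ ≈ 4.04

With equal areas, P₁/P₂ = (T₁/T₂)⁴ = (2196/1549)⁴ = 4.04.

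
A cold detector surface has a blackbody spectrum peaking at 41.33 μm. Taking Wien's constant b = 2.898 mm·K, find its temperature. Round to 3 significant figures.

T ≈ 70.1 K

Wien's law gives T = b/λ_max = (2.898×10⁻³ m·K)/(4.133×10⁻⁵ m) = 70.1 K.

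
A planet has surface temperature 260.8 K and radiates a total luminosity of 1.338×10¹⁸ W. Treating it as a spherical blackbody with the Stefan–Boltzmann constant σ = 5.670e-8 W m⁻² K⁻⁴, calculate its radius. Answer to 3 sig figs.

L = 4πR²σT⁴ ⇒ R = √(L/(4πσT⁴)).
σT⁴ = 262.309 W/m², so R = √(1.338×10¹⁸/(4π×262.309)) = 2.01×10⁷ m.

R ≈ 2.01×10⁷ m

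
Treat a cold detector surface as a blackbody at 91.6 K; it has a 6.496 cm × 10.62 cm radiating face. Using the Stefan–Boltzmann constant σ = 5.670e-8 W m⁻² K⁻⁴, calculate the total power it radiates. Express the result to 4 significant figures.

P ≈ 0.02754 W

Area A = 0.06496 × 0.1062 = 6.89875×10⁻³ m².
P = σAT⁴ = 5.670×10⁻⁸ × 6.89875×10⁻³ × (91.6)⁴ = 0.02754 W.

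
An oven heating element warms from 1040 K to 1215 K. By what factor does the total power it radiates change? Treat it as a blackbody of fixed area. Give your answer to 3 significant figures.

P ∝ T⁴, so P₂/P₁ = (T₂/T₁)⁴ = (1215/1040)⁴ = (1.16827)⁴ = 1.86.

P₂/P₁ ≈ 1.86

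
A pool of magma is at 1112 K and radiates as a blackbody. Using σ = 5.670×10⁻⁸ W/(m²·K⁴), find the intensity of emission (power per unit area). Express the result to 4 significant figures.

I ≈ 8.670×10⁴ W/m²

Stefan–Boltzmann: I = σT⁴ = 5.670×10⁻⁸ × (1112)⁴ = 8.670×10⁴ W/m².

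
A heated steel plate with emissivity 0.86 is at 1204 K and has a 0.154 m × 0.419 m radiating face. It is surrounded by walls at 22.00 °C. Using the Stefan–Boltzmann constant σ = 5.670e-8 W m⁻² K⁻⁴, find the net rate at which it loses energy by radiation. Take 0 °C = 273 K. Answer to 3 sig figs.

Net loss ≈ 6.59×10³ W

Surroundings: T = 22.00 °C + 273 = 295.00 K.
Area A = 0.154 × 0.419 = 0.064526 m².
Net radiated power P_net = εσA(T⁴ − T₀⁴) = 0.86×5.670×10⁻⁸×0.064526×(1204⁴ − 295.00⁴).
T⁴ − T₀⁴ = 2.10139×10¹² − 7.57335×10⁹ = 2.09382×10¹² K⁴, so P_net = 6.59×10³ W.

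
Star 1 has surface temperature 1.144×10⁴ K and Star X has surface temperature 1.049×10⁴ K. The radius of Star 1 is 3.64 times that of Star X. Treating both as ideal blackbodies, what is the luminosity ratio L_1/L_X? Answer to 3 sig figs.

L ∝ R²T⁴, so L_1/L_X = (R_1/R_X)²(T_1/T_X)⁴ = (3.64)² × (1.144×10⁴/1.049×10⁴)⁴ = 13.2496 × 1.41450 = 18.7.

L_1/L_X ≈ 18.7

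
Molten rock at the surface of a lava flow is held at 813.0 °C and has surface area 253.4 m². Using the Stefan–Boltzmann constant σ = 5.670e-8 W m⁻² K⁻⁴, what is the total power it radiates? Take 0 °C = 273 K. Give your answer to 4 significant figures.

P ≈ 1.999×10⁷ W

T = 813.0 °C + 273 = 1086.0 K.
Area A = 253.4 m².
P = σAT⁴ = 5.670×10⁻⁸ × 253.4 × (1086.0)⁴ = 1.999×10⁷ W.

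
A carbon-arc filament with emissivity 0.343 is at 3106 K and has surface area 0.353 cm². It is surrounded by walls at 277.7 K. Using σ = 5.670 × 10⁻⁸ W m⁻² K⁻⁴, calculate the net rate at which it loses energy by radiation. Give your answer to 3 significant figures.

Area A = 0.353 cm² = 3.53×10⁻⁵ m².
Net radiated power P_net = εσA(T⁴ − T₀⁴) = 0.343×5.670×10⁻⁸×3.53×10⁻⁵×(3106⁴ − 277.7⁴).
T⁴ − T₀⁴ = 9.30692×10¹³ − 5.94708×10⁹ = 9.30633×10¹³ K⁴, so P_net = 63.9 W.

Net loss ≈ 63.9 W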